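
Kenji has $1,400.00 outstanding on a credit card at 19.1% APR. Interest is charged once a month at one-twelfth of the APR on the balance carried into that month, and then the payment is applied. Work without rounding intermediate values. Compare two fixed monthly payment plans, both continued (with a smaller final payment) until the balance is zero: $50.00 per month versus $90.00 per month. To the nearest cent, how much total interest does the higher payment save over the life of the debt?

Monthly rate r = 19.1%/12 = 1.59167% = 0.0159167.
At $50.00/mo: n = ⌈−ln(1 − rB₀/P)/ln(1+r)⌉ = 38 payments (last $18.17); total interest = total paid − $1,400.00 = $468.17.
At $90.00/mo: 19 payments (last $1.34); total interest $221.34.
Interest saved = $468.17 − $221.34 = $246.83.

$246.83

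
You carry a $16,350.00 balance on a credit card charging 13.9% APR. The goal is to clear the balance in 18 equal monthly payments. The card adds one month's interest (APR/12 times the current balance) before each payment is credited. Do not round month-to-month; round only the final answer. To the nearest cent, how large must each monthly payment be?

$1,011.55

Monthly rate r = 13.9%/12 = 1.15833% = 0.0115833.
Level-payment amortization: P = B₀·r / (1 − (1+r)^(−n)) = 16350.00·0.0115833 / (1 − 1.01158^(−18)).
Denominator 1 − (1+r)^(−18) = 0.187225587.
P = 189.388 / 0.187225587 ≈ 1011.55.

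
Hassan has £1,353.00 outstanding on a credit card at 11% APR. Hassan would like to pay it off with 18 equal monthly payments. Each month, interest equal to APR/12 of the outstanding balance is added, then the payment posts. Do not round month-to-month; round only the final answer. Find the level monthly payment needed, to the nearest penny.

Monthly rate r = 11%/12 = 0.916667% = 0.00916667.
Level-payment amortization: P = B₀·r / (1 − (1+r)^(−n)) = 1353.00·0.00916667 / (1 − 1.00917^(−18)).
Denominator 1 − (1+r)^(−18) = 0.151468729.
P = 12.4025 / 0.151468729 ≈ 81.88.

£81.88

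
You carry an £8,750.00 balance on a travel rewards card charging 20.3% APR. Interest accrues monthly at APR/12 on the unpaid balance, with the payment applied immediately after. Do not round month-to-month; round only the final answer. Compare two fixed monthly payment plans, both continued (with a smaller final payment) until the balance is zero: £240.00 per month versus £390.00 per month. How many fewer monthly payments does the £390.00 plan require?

Monthly rate r = 20.3%/12 = 1.69167% = 0.0169167.
At £240.00/mo: n = ⌈−ln(1 − rB₀/P)/ln(1+r)⌉ = 58 payments (last £41.66); total interest = total paid − £8,750.00 = £4,971.66.
At £390.00/mo: 29 payments (last £177.27); total interest £2,347.27.
Payments saved = 58 − 29 = 29.

29 fewer payments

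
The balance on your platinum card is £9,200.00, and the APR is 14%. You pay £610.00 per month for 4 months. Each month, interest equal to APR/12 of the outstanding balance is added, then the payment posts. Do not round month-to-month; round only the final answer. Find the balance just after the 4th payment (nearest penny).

£7,153.87

Monthly rate r = 14%/12 = 1.16667% = 0.0116667.
Each month: B ← B·(1+r) − £610.00.
Month 1: interest £107.33; balance after payment £8,697.33.
Month 2: interest £101.47; balance after payment £8,188.80.
Month 3: interest £95.54; balance after payment £7,674.34.
Month 4: interest £89.53; balance after payment £7,153.87.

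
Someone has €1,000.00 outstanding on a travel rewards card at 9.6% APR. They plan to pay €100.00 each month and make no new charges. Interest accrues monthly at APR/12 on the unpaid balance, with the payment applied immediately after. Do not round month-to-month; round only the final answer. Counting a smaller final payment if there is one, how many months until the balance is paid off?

11 months

Monthly rate r = 9.6%/12 = 0.8% = 0.008.
Recurrence: B ← B·(1+r) − €100.00.
Month 1: interest €8.00; balance after payment €908.00.
Month 2: interest €7.26; balance after payment €815.26.
Closed form: n = −ln(1 − rB₀/P)/ln(1+r) = −ln(0.92)/ln(1.008) ≈ 10.464, so the balance reaches zero during payment 11.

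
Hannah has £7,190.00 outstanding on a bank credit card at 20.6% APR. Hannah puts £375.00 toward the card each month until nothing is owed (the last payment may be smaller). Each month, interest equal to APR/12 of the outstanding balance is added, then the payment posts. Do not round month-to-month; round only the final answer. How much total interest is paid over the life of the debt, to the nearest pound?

Monthly rate r = 20.6%/12 = 1.71667% = 0.0171667.
Payoff takes n = ⌈−ln(1 − rB₀/P)/ln(1+r)⌉ = ⌈23.453⌉ = 24 payments; the last is £170.78.
Total paid = 23·£375.00 + £170.78 = £8,795.78.
Total interest = total paid − principal = £8,795.78 − £7,190.00 = £1,605.78.

£1,606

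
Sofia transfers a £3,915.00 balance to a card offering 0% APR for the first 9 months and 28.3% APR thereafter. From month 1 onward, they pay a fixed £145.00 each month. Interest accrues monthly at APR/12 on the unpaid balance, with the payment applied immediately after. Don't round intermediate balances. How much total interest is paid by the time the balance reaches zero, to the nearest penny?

Promo months 1–9 at r₀ = 0%/12 = 0; months 10+ at r₁ = 28.3%/12 = 0.0235833.
After month 9 (no interest yet): B = £3,915.00 − 9·£145.00 = £2,610.00.
Then at r₁ with £145.00/mo: n₂ = −ln(1 − r₁·B/P)/ln(1+r₁) ≈ 23.70 → 24 more payments.
Total paid = 32·£145.00 + £102.35 = £4,742.35; interest = £4,742.35 − £3,915.00 = £827.35.

£827.35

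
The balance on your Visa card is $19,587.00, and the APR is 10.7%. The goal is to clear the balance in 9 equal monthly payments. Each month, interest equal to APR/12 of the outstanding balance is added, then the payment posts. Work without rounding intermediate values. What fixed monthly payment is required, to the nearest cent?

$2,274.51

Monthly rate r = 10.7%/12 = 0.891667% = 0.00891667.
Level-payment amortization: P = B₀·r / (1 − (1+r)^(−n)) = 19587.00·0.00891667 / (1 − 1.00892^(−9)).
Denominator 1 − (1+r)^(−9) = 0.0767861041.
P = 174.651 / 0.0767861041 ≈ 2274.51.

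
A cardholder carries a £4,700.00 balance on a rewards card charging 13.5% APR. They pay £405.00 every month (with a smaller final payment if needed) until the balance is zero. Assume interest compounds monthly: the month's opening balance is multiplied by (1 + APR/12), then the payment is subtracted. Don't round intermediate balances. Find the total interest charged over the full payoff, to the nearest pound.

£365

Monthly rate r = 13.5%/12 = 1.125% = 0.01125.
Payoff takes n = ⌈−ln(1 − rB₀/P)/ln(1+r)⌉ = ⌈12.505⌉ = 13 payments; the last is £205.27.
Total paid = 12·£405.00 + £205.27 = £5,065.27.
Total interest = total paid − principal = £5,065.27 − £4,700.00 = £365.27.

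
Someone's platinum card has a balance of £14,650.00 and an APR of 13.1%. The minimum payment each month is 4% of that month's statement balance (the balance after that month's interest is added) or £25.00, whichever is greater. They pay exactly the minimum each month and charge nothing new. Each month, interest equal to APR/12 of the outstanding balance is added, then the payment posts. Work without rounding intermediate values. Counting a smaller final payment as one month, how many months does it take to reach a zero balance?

Monthly rate r = 13.1%/12 = 1.09167% = 0.0109167.
While 4% of the post-interest balance exceeds £25.00, each month B ← (B·(1+r))·(1 − 0.04), i.e. B shrinks by the factor (1+r)·0.96 = 0.97048.
This holds for months 1–106. Entering month 107 the balance is £611.53; 4% of the post-interest balance is now below £25.00, so the flat £25.00 minimum applies from here.
From month 107 a fixed £25.00 at rate r clears £611.53 in 29 more payments. Total: 106 + 29 = 135 months.

135 months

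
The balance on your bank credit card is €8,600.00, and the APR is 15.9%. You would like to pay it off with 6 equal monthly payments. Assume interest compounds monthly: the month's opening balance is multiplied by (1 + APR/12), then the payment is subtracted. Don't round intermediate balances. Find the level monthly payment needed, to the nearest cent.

€1,500.53

Monthly rate r = 15.9%/12 = 1.325% = 0.01325.
Level-payment amortization: P = B₀·r / (1 − (1+r)^(−n)) = 8600.00·0.01325 / (1 − 1.01325^(−6)).
Denominator 1 − (1+r)^(−6) = 0.0759396717.
P = 113.95 / 0.0759396717 ≈ 1500.53.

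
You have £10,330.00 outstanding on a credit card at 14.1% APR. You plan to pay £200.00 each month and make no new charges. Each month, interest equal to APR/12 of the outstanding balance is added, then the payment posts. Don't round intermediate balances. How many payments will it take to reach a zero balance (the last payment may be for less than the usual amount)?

80 payments

Monthly rate r = 14.1%/12 = 1.175% = 0.01175.
Recurrence: B ← B·(1+r) − £200.00.
Month 1: interest £121.38; balance after payment £10,251.38.
Month 2: interest £120.45; balance after payment £10,171.83.
Closed form: n = −ln(1 − rB₀/P)/ln(1+r) = −ln(0.39311)/ln(1.01175) ≈ 79.926, so the balance reaches zero during payment 80.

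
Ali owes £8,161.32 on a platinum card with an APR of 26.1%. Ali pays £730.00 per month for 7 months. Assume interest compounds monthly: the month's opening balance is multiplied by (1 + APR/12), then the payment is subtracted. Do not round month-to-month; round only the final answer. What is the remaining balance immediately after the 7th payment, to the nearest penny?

£4,032.18

Monthly rate r = 26.1%/12 = 2.175% = 0.02175.
Each month: B ← B·(1+r) − £730.00.
Month 1: interest £177.51; balance after payment £7,608.83.
Month 2: interest £165.49; balance after payment £7,044.32.
Month 3: interest £153.21; balance after payment £6,467.53.
Month 4: interest £140.67; balance after payment £5,878.20.
Month 5: interest £127.85; balance after payment £5,276.05.
Month 6: interest £114.75; balance after payment £4,660.81.
Month 7: interest £101.37; balance after payment £4,032.18.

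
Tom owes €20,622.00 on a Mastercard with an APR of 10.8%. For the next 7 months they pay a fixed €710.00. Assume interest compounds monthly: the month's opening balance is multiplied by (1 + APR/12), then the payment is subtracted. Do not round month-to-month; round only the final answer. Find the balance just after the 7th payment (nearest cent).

€16,850.57

Monthly rate r = 10.8%/12 = 0.9% = 0.009.
Each month: B ← B·(1+r) − €710.00.
Month 1: interest €185.60; balance after payment €20,097.60.
Month 2: interest €180.88; balance after payment €19,568.48.
Month 3: interest €176.12; balance after payment €19,034.59.
Month 4: interest €171.31; balance after payment €18,495.90.
Month 5: interest €166.46; balance after payment €17,952.37.
Month 6: interest €161.57; balance after payment €17,403.94.
Month 7: interest €156.64; balance after payment €16,850.57.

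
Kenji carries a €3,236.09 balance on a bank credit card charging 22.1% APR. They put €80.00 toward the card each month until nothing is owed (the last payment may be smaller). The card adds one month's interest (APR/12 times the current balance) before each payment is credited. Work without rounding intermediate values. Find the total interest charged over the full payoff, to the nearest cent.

Monthly rate r = 22.1%/12 = 1.84167% = 0.0184167.
Payoff takes n = ⌈−ln(1 − rB₀/P)/ln(1+r)⌉ = ⌈74.874⌉ = 75 payments; the last is €70.03.
Total paid = 74·€80.00 + €70.03 = €5,990.03.
Total interest = total paid − principal = €5,990.03 − €3,236.09 = €2,753.94.

€2,753.94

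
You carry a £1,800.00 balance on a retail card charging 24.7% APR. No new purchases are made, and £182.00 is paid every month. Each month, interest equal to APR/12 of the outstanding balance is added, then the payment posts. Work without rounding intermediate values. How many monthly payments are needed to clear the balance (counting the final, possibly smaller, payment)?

12 payments

Monthly rate r = 24.7%/12 = 2.05833% = 0.0205833.
Recurrence: B ← B·(1+r) − £182.00.
Month 1: interest £37.05; balance after payment £1,655.05.
Month 2: interest £34.07; balance after payment £1,507.12.
Closed form: n = −ln(1 − rB₀/P)/ln(1+r) = −ln(0.79643)/ln(1.02058) ≈ 11.172, so the balance reaches zero during payment 12.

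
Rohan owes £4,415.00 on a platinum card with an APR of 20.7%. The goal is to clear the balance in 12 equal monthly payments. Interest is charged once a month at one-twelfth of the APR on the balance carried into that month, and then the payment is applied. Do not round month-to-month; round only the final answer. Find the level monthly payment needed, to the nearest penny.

Monthly rate r = 20.7%/12 = 1.725% = 0.01725.
Level-payment amortization: P = B₀·r / (1 − (1+r)^(−n)) = 4415.00·0.01725 / (1 − 1.01725^(−12)).
Denominator 1 − (1+r)^(−12) = 0.185544018.
P = 76.1587 / 0.185544018 ≈ 410.46.

£410.46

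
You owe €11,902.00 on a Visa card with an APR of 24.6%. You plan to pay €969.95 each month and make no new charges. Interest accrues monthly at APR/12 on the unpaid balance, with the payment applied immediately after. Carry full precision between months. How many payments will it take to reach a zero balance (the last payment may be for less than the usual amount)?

15 payments

Monthly rate r = 24.6%/12 = 2.05% = 0.0205.
Recurrence: B ← B·(1+r) − €969.95.
Month 1: interest €243.99; balance after payment €11,176.04.
Month 2: interest €229.11; balance after payment €10,435.20.
Closed form: n = −ln(1 − rB₀/P)/ln(1+r) = −ln(0.74845)/ln(1.0205) ≈ 14.279, so the balance reaches zero during payment 15.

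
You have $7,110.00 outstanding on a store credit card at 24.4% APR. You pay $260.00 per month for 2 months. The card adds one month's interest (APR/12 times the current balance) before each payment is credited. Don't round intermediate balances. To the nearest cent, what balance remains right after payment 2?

$6,876.79

Monthly rate r = 24.4%/12 = 2.03333% = 0.0203333.
Each month: B ← B·(1+r) − $260.00.
Month 1: interest $144.57; balance after payment $6,994.57.
Month 2: interest $142.22; balance after payment $6,876.79.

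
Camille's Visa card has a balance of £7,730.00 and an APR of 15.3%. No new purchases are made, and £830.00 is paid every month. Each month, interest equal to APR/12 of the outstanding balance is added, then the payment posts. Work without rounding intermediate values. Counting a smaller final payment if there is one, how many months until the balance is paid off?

10 payments

Monthly rate r = 15.3%/12 = 1.275% = 0.01275.
Recurrence: B ← B·(1+r) − £830.00.
Month 1: interest £98.56; balance after payment £6,998.56.
Month 2: interest £89.23; balance after payment £6,257.79.
Closed form: n = −ln(1 − rB₀/P)/ln(1+r) = −ln(0.88126)/ln(1.01275) ≈ 9.977, so the balance reaches zero during payment 10.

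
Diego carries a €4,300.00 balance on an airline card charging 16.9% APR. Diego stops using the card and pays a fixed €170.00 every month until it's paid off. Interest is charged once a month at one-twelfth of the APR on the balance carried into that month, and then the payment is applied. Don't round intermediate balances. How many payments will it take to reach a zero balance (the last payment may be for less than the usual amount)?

Monthly rate r = 16.9%/12 = 1.40833% = 0.0140833.
Recurrence: B ← B·(1+r) − €170.00.
Month 1: interest €60.56; balance after payment €4,190.56.
Month 2: interest €59.02; balance after payment €4,079.58.
Closed form: n = −ln(1 − rB₀/P)/ln(1+r) = −ln(0.64377)/ln(1.01408) ≈ 31.491, so the balance reaches zero during payment 32.

32 months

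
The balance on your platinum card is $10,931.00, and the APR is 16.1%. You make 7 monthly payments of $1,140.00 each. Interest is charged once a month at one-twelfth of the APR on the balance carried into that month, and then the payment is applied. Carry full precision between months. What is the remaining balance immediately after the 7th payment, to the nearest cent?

$3,691.39

Monthly rate r = 16.1%/12 = 1.34167% = 0.0134167.
Each month: B ← B·(1+r) − $1,140.00.
Month 1: interest $146.66; balance after payment $9,937.66.
Month 2: interest $133.33; balance after payment $8,930.99.
Month 3: interest $119.82; balance after payment $7,910.81.
Month 4: interest $106.14; balance after payment $6,876.95.
Month 5: interest $92.27; balance after payment $5,829.21.
Month 6: interest $78.21; balance after payment $4,767.42.
Month 7: interest $63.96; balance after payment $3,691.39.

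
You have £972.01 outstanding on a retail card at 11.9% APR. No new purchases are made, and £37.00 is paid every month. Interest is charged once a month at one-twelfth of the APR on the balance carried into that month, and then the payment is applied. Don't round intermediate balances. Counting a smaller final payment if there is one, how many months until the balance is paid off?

Monthly rate r = 11.9%/12 = 0.991667% = 0.00991667.
Recurrence: B ← B·(1+r) − £37.00.
Month 1: interest £9.64; balance after payment £944.65.
Month 2: interest £9.37; balance after payment £917.02.
Closed form: n = −ln(1 − rB₀/P)/ln(1+r) = −ln(0.73948)/ln(1.00992) ≈ 30.585, so the balance reaches zero during payment 31.

31 payments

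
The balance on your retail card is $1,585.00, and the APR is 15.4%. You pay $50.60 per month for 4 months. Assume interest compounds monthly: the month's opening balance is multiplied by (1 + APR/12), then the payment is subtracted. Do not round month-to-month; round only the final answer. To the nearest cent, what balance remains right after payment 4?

Monthly rate r = 15.4%/12 = 1.28333% = 0.0128333.
Each month: B ← B·(1+r) − $50.60.
Month 1: interest $20.34; balance after payment $1,554.74.
Month 2: interest $19.95; balance after payment $1,524.09.
Month 3: interest $19.56; balance after payment $1,493.05.
Month 4: interest $19.16; balance after payment $1,461.61.

$1,461.61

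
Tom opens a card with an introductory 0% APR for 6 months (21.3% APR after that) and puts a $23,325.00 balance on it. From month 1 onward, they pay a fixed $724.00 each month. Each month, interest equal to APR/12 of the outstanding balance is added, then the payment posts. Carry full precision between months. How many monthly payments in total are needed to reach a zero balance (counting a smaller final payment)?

42 months

Promo months 1–6 at r₀ = 0%/12 = 0; months 7+ at r₁ = 21.3%/12 = 0.01775.
After month 6 (no interest yet): B = $23,325.00 − 6·$724.00 = $18,981.00.
Then at r₁ with $724.00/mo: n₂ = −ln(1 − r₁·B/P)/ln(1+r₁) ≈ 35.59 → 36 more payments.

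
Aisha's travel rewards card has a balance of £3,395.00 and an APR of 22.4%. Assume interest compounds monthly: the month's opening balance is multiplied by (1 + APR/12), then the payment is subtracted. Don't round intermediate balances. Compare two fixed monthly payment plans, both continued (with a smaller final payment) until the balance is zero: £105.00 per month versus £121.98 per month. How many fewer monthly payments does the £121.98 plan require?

Monthly rate r = 22.4%/12 = 1.86667% = 0.0186667.
At £105.00/mo: n = ⌈−ln(1 − rB₀/P)/ln(1+r)⌉ = 51 payments (last £2.81); total interest = total paid − £3,395.00 = £1,857.81.
At £121.98/mo: 40 payments (last £77.56); total interest £1,439.78.
Payments saved = 51 − 40 = 11.

11 fewer payments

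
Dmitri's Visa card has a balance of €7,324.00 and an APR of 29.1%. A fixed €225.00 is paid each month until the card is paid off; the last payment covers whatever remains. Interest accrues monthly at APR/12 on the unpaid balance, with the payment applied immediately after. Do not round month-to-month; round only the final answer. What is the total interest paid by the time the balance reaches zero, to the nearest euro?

€7,303

Monthly rate r = 29.1%/12 = 2.425% = 0.02425.
Payoff takes n = ⌈−ln(1 − rB₀/P)/ln(1+r)⌉ = ⌈65.008⌉ = 66 payments; the last is €1.75.
Total paid = 65·€225.00 + €1.75 = €14,626.75.
Total interest = total paid − principal = €14,626.75 − €7,324.00 = €7,302.75.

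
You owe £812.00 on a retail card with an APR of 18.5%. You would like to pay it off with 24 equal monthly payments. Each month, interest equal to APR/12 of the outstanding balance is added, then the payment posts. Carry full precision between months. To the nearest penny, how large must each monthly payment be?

£40.73

Monthly rate r = 18.5%/12 = 1.54167% = 0.0154167.
Level-payment amortization: P = B₀·r / (1 − (1+r)^(−n)) = 812.00·0.0154167 / (1 − 1.01542^(−24)).
Denominator 1 − (1+r)^(−24) = 0.307312899.
P = 12.5183 / 0.307312899 ≈ 40.73.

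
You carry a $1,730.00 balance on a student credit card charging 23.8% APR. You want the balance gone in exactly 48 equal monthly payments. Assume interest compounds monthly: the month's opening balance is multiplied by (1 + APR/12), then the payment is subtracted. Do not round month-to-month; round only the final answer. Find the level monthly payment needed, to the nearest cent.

Monthly rate r = 23.8%/12 = 1.98333% = 0.0198333.
Level-payment amortization: P = B₀·r / (1 − (1+r)^(−n)) = 1730.00·0.0198333 / (1 − 1.01983^(−48)).
Denominator 1 − (1+r)^(−48) = 0.610418554.
P = 34.3117 / 0.610418554 ≈ 56.21.

$56.21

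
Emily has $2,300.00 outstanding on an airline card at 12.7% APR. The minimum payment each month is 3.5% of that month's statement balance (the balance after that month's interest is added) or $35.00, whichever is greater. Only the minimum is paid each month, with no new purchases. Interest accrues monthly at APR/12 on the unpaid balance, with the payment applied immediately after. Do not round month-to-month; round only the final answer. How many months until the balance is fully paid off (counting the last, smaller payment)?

Monthly rate r = 12.7%/12 = 1.05833% = 0.0105833.
While 3.5% of the post-interest balance exceeds $35.00, each month B ← (B·(1+r))·(1 − 0.035), i.e. B shrinks by the factor (1+r)·0.965 = 0.97521.
This holds for months 1–34. Entering month 35 the balance is $979.74; 3.5% of the post-interest balance is now below $35.00, so the flat $35.00 minimum applies from here.
From month 35 a fixed $35.00 at rate r clears $979.74 in 34 more payments. Total: 34 + 34 = 68 months.

68 months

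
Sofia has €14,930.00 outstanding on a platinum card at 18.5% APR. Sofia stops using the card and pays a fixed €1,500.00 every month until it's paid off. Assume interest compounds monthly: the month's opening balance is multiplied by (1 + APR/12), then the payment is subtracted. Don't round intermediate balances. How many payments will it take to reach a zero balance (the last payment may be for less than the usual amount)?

11 months

Monthly rate r = 18.5%/12 = 1.54167% = 0.0154167.
Recurrence: B ← B·(1+r) − €1,500.00.
Month 1: interest €230.17; balance after payment €13,660.17.
Month 2: interest €210.59; balance after payment €12,370.77.
Closed form: n = −ln(1 − rB₀/P)/ln(1+r) = −ln(0.84655)/ln(1.01542) ≈ 10.888, so the balance reaches zero during payment 11.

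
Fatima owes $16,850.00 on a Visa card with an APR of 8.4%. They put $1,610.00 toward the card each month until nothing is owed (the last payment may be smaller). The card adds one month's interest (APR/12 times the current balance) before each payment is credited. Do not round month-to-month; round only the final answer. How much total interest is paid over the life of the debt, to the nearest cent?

$710.78

Monthly rate r = 8.4%/12 = 0.7% = 0.007.
Payoff takes n = ⌈−ln(1 − rB₀/P)/ln(1+r)⌉ = ⌈10.907⌉ = 11 payments; the last is $1,460.78.
Total paid = 10·$1,610.00 + $1,460.78 = $17,560.78.
Total interest = total paid − principal = $17,560.78 − $16,850.00 = $710.78.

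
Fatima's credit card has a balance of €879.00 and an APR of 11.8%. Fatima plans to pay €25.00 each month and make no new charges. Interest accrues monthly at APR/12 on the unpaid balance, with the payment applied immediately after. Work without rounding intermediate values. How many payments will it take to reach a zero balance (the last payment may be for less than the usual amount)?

44 months

Monthly rate r = 11.8%/12 = 0.983333% = 0.00983333.
Recurrence: B ← B·(1+r) − €25.00.
Month 1: interest €8.64; balance after payment €862.64.
Month 2: interest €8.48; balance after payment €846.13.
Closed form: n = −ln(1 − rB₀/P)/ln(1+r) = −ln(0.65426)/ln(1.00983) ≈ 43.356, so the balance reaches zero during payment 44.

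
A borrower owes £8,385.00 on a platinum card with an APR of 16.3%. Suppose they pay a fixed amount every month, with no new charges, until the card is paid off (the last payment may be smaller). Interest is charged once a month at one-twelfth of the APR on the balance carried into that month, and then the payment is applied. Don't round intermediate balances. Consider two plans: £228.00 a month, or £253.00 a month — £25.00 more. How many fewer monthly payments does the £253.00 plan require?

Monthly rate r = 16.3%/12 = 1.35833% = 0.0135833.
At £228.00/mo: n = ⌈−ln(1 − rB₀/P)/ln(1+r)⌉ = 52 payments (last £70.46); total interest = total paid − £8,385.00 = £3,313.46.
At £253.00/mo: 45 payments (last £85.24); total interest £2,832.24.
Payments saved = 52 − 45 = 7.

7 fewer payments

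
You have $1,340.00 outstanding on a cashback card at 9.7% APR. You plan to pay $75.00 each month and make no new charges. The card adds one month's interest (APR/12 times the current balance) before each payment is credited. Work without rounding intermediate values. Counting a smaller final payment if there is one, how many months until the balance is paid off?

Monthly rate r = 9.7%/12 = 0.808333% = 0.00808333.
Recurrence: B ← B·(1+r) − $75.00.
Month 1: interest $10.83; balance after payment $1,275.83.
Month 2: interest $10.31; balance after payment $1,211.14.
Closed form: n = −ln(1 − rB₀/P)/ln(1+r) = −ln(0.85558)/ln(1.00808) ≈ 19.374, so the balance reaches zero during payment 20.

20 months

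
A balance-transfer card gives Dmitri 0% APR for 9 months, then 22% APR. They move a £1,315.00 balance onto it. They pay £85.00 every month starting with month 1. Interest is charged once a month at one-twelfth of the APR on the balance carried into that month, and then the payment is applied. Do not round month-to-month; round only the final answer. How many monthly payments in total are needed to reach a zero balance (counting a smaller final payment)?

16 payments

Promo months 1–9 at r₀ = 0%/12 = 0; months 10+ at r₁ = 22%/12 = 0.0183333.
After month 9 (no interest yet): B = £1,315.00 − 9·£85.00 = £550.00.
Then at r₁ with £85.00/mo: n₂ = −ln(1 − r₁·B/P)/ln(1+r₁) ≈ 6.95 → 7 more payments.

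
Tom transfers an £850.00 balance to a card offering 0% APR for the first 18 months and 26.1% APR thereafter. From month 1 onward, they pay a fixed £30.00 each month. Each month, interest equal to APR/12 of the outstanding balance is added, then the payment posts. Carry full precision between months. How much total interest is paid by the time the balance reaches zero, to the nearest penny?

£44.98

Promo months 1–18 at r₀ = 0%/12 = 0; months 19+ at r₁ = 26.1%/12 = 0.02175.
After month 18 (no interest yet): B = £850.00 − 18·£30.00 = £310.00.
Then at r₁ with £30.00/mo: n₂ = −ln(1 − r₁·B/P)/ln(1+r₁) ≈ 11.83 → 12 more payments.
Total paid = 29·£30.00 + £24.98 = £894.98; interest = £894.98 − £850.00 = £44.98.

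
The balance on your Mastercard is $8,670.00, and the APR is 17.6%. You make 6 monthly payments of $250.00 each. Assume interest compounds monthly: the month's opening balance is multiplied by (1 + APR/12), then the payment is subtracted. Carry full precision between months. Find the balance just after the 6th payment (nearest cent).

$7,905.40

Monthly rate r = 17.6%/12 = 1.46667% = 0.0146667.
Each month: B ← B·(1+r) − $250.00.
Month 1: interest $127.16; balance after payment $8,547.16.
Month 2: interest $125.36; balance after payment $8,422.52.
Month 3: interest $123.53; balance after payment $8,296.05.
Month 4: interest $121.68; balance after payment $8,167.72.
Month 5: interest $119.79; balance after payment $8,037.52.
Month 6: interest $117.88; balance after payment $7,905.40.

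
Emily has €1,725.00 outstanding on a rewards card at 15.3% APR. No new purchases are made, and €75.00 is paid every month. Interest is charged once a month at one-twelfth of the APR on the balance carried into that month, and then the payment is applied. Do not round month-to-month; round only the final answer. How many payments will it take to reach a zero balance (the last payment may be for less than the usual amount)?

28 months

Monthly rate r = 15.3%/12 = 1.275% = 0.01275.
Recurrence: B ← B·(1+r) − €75.00.
Month 1: interest €21.99; balance after payment €1,671.99.
Month 2: interest €21.32; balance after payment €1,618.31.
Closed form: n = −ln(1 − rB₀/P)/ln(1+r) = −ln(0.70675)/ln(1.01275) ≈ 27.395, so the balance reaches zero during payment 28.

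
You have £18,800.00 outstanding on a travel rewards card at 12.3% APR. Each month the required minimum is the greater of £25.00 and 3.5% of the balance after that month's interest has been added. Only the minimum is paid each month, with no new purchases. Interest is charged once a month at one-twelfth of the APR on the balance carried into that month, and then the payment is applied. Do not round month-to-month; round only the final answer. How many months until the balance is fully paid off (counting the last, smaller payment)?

163 months

Monthly rate r = 12.3%/12 = 1.025% = 0.01025.
While 3.5% of the post-interest balance exceeds £25.00, each month B ← (B·(1+r))·(1 − 0.035), i.e. B shrinks by the factor (1+r)·0.965 = 0.97489.
This holds for months 1–130. Entering month 131 the balance is £689.38; 3.5% of the post-interest balance is now below £25.00, so the flat £25.00 minimum applies from here.
From month 131 a fixed £25.00 at rate r clears £689.38 in 33 more payments. Total: 130 + 33 = 163 months.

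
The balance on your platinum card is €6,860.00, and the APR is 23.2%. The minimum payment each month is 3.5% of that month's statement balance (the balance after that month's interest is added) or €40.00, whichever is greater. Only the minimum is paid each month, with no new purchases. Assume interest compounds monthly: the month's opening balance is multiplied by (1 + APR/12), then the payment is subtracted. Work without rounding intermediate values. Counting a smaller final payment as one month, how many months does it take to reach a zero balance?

151 months

Monthly rate r = 23.2%/12 = 1.93333% = 0.0193333.
While 3.5% of the post-interest balance exceeds €40.00, each month B ← (B·(1+r))·(1 − 0.035), i.e. B shrinks by the factor (1+r)·0.965 = 0.98366.
This holds for months 1–110. Entering month 111 the balance is €1,119.73; 3.5% of the post-interest balance is now below €40.00, so the flat €40.00 minimum applies from here.
From month 111 a fixed €40.00 at rate r clears €1,119.73 in 41 more payments. Total: 110 + 41 = 151 months.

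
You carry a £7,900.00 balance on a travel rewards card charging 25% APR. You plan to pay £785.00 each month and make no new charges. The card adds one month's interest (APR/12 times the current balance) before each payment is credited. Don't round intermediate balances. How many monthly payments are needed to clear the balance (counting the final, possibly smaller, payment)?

Monthly rate r = 25%/12 = 2.08333% = 0.0208333.
Recurrence: B ← B·(1+r) − £785.00.
Month 1: interest £164.58; balance after payment £7,279.58.
Month 2: interest £151.66; balance after payment £6,646.24.
Closed form: n = −ln(1 − rB₀/P)/ln(1+r) = −ln(0.79034)/ln(1.02083) ≈ 11.411, so the balance reaches zero during payment 12.

12 payments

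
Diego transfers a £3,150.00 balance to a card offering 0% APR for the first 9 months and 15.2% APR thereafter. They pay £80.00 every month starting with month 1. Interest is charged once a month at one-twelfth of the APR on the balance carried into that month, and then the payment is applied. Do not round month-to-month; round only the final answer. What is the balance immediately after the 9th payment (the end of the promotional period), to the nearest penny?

£2,430.00

Promo months 1–9 at r₀ = 0%/12 = 0; months 10+ at r₁ = 15.2%/12 = 0.0126667.
After month 9 (no interest yet): B = £3,150.00 − 9·£80.00 = £2,430.00.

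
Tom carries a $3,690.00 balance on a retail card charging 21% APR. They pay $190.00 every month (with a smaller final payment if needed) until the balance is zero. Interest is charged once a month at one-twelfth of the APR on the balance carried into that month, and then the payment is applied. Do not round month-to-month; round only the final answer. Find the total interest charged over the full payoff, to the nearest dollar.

Monthly rate r = 21%/12 = 1.75% = 0.0175.
Payoff takes n = ⌈−ln(1 − rB₀/P)/ln(1+r)⌉ = ⌈23.939⌉ = 24 payments; the last is $178.58.
Total paid = 23·$190.00 + $178.58 = $4,548.58.
Total interest = total paid − principal = $4,548.58 − $3,690.00 = $858.58.

$859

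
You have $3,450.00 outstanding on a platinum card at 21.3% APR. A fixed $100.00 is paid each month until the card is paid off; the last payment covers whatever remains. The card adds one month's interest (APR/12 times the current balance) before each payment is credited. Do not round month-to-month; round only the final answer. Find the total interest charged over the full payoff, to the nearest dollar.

$1,937

Monthly rate r = 21.3%/12 = 1.775% = 0.01775.
Payoff takes n = ⌈−ln(1 − rB₀/P)/ln(1+r)⌉ = ⌈53.865⌉ = 54 payments; the last is $86.60.
Total paid = 53·$100.00 + $86.60 = $5,386.60.
Total interest = total paid − principal = $5,386.60 − $3,450.00 = $1,936.60.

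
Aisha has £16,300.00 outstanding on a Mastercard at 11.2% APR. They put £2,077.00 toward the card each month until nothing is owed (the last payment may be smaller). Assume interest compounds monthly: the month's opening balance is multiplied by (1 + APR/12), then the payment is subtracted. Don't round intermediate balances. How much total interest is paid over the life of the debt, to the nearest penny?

£708.16

Monthly rate r = 11.2%/12 = 0.933333% = 0.00933333.
Payoff takes n = ⌈−ln(1 − rB₀/P)/ln(1+r)⌉ = ⌈8.188⌉ = 9 payments; the last is £392.16.
Total paid = 8·£2,077.00 + £392.16 = £17,008.16.
Total interest = total paid − principal = £17,008.16 − £16,300.00 = £708.16.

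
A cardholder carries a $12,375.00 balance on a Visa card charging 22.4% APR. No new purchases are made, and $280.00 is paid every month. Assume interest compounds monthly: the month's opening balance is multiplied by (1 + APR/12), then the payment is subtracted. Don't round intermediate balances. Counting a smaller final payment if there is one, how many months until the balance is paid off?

Monthly rate r = 22.4%/12 = 1.86667% = 0.0186667.
Recurrence: B ← B·(1+r) − $280.00.
Month 1: interest $231.00; balance after payment $12,326.00.
Month 2: interest $230.09; balance after payment $12,276.09.
Closed form: n = −ln(1 − rB₀/P)/ln(1+r) = −ln(0.175)/ln(1.01867) ≈ 94.242, so the balance reaches zero during payment 95.

95 payments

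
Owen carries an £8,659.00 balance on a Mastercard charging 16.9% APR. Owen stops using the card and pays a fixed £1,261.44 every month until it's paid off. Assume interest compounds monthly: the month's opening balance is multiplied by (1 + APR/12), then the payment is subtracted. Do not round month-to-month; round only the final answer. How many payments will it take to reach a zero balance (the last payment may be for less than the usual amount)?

8 payments

Monthly rate r = 16.9%/12 = 1.40833% = 0.0140833.
Recurrence: B ← B·(1+r) − £1,261.44.
Month 1: interest £121.95; balance after payment £7,519.51.
Month 2: interest £105.90; balance after payment £6,363.97.
Closed form: n = −ln(1 − rB₀/P)/ln(1+r) = −ln(0.90333)/ln(1.01408) ≈ 7.270, so the balance reaches zero during payment 8.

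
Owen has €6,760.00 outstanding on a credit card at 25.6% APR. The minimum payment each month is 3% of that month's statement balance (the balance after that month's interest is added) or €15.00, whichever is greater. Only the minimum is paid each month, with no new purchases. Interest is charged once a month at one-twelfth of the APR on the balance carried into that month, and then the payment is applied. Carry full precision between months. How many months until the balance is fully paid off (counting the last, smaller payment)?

338 months

Monthly rate r = 25.6%/12 = 2.13333% = 0.0213333.
While 3% of the post-interest balance exceeds €15.00, each month B ← (B·(1+r))·(1 − 0.03), i.e. B shrinks by the factor (1+r)·0.97 = 0.99069.
This holds for months 1–281. Entering month 282 the balance is €488.51; 3% of the post-interest balance is now below €15.00, so the flat €15.00 minimum applies from here.
From month 282 a fixed €15.00 at rate r clears €488.51 in 57 more payments. Total: 281 + 57 = 338 months.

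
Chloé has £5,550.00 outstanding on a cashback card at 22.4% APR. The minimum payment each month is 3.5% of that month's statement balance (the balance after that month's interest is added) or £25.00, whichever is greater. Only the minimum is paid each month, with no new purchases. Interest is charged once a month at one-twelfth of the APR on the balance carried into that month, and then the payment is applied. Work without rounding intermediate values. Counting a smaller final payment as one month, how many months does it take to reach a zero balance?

Monthly rate r = 22.4%/12 = 1.86667% = 0.0186667.
While 3.5% of the post-interest balance exceeds £25.00, each month B ← (B·(1+r))·(1 − 0.035), i.e. B shrinks by the factor (1+r)·0.965 = 0.98301.
This holds for months 1–121. Entering month 122 the balance is £698.20; 3.5% of the post-interest balance is now below £25.00, so the flat £25.00 minimum applies from here.
From month 122 a fixed £25.00 at rate r clears £698.20 in 40 more payments. Total: 121 + 40 = 161 months.

161 months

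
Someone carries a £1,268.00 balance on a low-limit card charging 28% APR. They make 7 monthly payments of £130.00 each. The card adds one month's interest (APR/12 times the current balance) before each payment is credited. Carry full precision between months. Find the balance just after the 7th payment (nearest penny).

Monthly rate r = 28%/12 = 2.33333% = 0.0233333.
Each month: B ← B·(1+r) − £130.00.
Month 1: interest £29.59; balance after payment £1,167.59.
Month 2: interest £27.24; balance after payment £1,064.83.
Month 3: interest £24.85; balance after payment £959.68.
Month 4: interest £22.39; balance after payment £852.07.
Month 5: interest £19.88; balance after payment £741.95.
Month 6: interest £17.31; balance after payment £629.26.
Month 7: interest £14.68; balance after payment £513.95.

£513.95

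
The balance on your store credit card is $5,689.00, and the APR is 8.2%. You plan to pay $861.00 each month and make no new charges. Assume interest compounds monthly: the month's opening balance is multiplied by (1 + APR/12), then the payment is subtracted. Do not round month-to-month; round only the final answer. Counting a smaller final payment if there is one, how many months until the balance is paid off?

7 payments

Monthly rate r = 8.2%/12 = 0.683333% = 0.00683333.
Recurrence: B ← B·(1+r) − $861.00.
Month 1: interest $38.87; balance after payment $4,866.87.
Month 2: interest $33.26; balance after payment $4,039.13.
Closed form: n = −ln(1 − rB₀/P)/ln(1+r) = −ln(0.95485)/ln(1.00683) ≈ 6.784, so the balance reaches zero during payment 7.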